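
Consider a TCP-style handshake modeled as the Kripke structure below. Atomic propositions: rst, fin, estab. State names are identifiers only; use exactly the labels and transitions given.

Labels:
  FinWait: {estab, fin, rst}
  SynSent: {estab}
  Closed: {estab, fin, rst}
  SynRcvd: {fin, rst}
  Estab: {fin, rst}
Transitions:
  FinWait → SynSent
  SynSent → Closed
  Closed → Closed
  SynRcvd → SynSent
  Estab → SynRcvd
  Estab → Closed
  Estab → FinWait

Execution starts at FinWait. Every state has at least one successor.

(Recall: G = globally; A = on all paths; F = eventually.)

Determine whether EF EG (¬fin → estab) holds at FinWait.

States satisfying EG (¬fin → estab): {FinWait, SynSent, Closed, SynRcvd, Estab}.
States satisfying EF EG (¬fin → estab): {FinWait, SynSent, Closed, SynRcvd, Estab}.
Some path from FinWait reaches a state where EG (¬fin → estab) holds.
FinWait ∈ Sat(EF EG (¬fin → estab)).

Yes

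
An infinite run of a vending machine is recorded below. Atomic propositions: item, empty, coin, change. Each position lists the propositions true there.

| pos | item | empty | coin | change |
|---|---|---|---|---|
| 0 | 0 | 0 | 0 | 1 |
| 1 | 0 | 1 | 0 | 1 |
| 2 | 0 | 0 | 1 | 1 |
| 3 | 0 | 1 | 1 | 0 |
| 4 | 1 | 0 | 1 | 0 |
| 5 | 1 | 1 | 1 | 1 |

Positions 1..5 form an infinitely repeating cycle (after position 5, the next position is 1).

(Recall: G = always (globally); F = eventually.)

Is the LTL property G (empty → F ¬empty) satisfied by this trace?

Satisfied

empty → F ¬empty holds at every position 0..5, and those are all positions ever visited, so G (empty → F ¬empty) holds.
Positions where empty holds: 1, 3, 5.
Check F ¬empty at each: 1→ok, 3→ok, 5→ok.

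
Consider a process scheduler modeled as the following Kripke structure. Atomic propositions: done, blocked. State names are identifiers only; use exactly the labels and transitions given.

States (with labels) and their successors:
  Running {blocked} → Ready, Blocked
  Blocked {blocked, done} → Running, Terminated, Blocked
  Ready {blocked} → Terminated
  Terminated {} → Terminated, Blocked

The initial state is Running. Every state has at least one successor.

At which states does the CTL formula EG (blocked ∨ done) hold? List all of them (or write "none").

States satisfying blocked ∨ done: {Running, Blocked, Ready}.
States satisfying EG (blocked ∨ done): {Running, Blocked}.

{Running, Blocked}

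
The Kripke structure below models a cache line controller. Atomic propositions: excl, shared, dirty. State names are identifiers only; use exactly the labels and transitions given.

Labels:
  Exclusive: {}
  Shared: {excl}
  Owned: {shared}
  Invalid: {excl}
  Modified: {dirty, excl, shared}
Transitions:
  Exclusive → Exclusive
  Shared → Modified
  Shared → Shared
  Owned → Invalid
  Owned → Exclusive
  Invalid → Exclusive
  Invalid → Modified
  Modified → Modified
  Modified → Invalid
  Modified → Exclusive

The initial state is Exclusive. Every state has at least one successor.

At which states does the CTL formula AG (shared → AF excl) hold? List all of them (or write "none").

States satisfying shared → AF excl: {Exclusive, Shared, Invalid, Modified}.
States satisfying AG (shared → AF excl): {Exclusive, Shared, Invalid, Modified}.

{Exclusive, Shared, Invalid, Modified}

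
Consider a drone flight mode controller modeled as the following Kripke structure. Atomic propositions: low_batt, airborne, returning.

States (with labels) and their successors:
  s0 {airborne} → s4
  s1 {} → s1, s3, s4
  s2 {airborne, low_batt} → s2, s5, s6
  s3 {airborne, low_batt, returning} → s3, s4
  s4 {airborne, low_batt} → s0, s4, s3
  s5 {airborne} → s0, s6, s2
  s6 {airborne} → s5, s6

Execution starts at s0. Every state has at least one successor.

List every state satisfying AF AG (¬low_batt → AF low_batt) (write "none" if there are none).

{s0, s3, s4}

States satisfying AG (¬low_batt → AF low_batt): {s0, s3, s4}.
States satisfying AF AG (¬low_batt → AF low_batt): {s0, s3, s4}.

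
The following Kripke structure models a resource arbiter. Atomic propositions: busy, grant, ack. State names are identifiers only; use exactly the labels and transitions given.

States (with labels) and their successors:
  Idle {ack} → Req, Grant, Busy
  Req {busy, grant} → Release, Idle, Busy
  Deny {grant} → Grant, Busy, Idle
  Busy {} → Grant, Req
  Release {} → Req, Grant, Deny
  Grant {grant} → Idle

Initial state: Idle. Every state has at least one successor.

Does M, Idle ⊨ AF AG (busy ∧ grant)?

Violated

States satisfying AG (busy ∧ grant): ∅.
States satisfying AF AG (busy ∧ grant): ∅.
There is a path from Idle along which AG (busy ∧ grant) never holds.
Idle ∉ Sat(AF AG (busy ∧ grant)).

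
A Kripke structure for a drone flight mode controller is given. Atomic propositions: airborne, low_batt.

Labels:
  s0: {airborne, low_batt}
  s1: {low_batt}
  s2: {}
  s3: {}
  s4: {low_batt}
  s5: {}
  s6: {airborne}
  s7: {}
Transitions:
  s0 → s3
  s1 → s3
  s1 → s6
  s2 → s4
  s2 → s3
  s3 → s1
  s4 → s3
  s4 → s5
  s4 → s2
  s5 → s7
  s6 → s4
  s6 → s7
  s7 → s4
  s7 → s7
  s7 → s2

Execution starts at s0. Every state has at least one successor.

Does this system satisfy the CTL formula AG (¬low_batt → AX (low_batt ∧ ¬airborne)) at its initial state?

No

States satisfying ¬low_batt → AX (low_batt ∧ ¬airborne): {s0, s1, s3, s4}.
States satisfying AG (¬low_batt → AX (low_batt ∧ ¬airborne)): ∅.
s2 is reachable from s0 and violates ¬low_batt → AX (low_batt ∧ ¬airborne), so AG fails at s0.
s0 ∉ Sat(AG (¬low_batt → AX (low_batt ∧ ¬airborne))).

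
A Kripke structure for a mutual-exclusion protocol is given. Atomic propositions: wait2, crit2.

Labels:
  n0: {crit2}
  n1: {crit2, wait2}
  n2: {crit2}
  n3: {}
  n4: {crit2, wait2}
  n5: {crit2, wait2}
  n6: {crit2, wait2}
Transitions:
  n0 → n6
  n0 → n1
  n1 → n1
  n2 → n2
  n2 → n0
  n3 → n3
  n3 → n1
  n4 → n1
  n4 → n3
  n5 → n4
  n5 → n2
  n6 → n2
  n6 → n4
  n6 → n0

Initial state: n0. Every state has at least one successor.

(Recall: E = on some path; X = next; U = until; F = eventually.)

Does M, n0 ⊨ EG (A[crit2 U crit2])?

Satisfied

States satisfying A[crit2 U crit2]: {n0, n1, n2, n4, n5, n6}.
States satisfying EG (A[crit2 U crit2]): {n0, n1, n2, n4, n5, n6}.
n0 ∈ Sat(EG (A[crit2 U crit2])).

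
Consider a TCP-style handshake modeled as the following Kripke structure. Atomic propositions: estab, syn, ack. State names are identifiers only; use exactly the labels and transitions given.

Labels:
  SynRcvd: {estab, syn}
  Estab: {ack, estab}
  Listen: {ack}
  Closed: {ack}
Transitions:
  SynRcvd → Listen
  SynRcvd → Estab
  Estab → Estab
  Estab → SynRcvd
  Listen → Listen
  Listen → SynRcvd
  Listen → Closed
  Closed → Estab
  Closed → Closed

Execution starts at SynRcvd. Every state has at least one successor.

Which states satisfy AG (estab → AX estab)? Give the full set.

none

States satisfying estab → AX estab: {Estab, Listen, Closed}.
States satisfying AG (estab → AX estab): ∅.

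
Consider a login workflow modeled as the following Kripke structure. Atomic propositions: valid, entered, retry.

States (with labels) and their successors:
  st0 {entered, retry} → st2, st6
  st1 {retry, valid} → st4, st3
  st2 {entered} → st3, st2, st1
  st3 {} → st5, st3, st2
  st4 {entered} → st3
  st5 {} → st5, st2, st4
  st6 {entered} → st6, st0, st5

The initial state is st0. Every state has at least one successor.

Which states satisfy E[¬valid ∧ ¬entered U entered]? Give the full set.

States satisfying ¬valid ∧ ¬entered: {st3, st5}.
States satisfying entered: {st0, st2, st4, st6}.
States satisfying E[¬valid ∧ ¬entered U entered]: {st0, st2, st3, st4, st5, st6}.

{st0, st2, st3, st4, st5, st6}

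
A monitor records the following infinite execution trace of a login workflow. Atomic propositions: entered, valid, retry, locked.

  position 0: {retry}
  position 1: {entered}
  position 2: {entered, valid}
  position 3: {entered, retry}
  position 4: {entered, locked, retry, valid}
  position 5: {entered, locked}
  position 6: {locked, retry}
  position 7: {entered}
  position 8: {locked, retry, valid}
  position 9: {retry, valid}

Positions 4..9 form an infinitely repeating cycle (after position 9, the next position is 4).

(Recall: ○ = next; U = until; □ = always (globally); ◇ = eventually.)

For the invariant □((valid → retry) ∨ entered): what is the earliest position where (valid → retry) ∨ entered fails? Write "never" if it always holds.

never

(valid → retry) ∨ entered holds at every position 0..9, and those are all the positions the trace ever visits, so the invariant □((valid → retry) ∨ entered) is never violated.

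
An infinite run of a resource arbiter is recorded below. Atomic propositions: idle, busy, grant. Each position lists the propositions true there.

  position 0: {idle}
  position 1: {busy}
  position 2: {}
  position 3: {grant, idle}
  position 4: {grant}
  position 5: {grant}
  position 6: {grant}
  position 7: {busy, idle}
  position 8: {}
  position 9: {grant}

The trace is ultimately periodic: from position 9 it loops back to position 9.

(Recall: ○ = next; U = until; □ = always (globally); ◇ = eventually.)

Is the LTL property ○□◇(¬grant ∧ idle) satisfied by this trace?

The position after 0 is 1; □◇(¬grant ∧ idle) is false there.

Does not hold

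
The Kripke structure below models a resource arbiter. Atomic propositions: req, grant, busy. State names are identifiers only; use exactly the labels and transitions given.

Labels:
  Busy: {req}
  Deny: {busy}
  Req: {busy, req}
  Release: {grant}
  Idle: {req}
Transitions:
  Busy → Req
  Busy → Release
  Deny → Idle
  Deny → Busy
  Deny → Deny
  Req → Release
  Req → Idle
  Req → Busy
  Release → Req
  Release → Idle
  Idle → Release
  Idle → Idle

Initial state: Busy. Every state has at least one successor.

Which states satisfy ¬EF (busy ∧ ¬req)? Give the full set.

{Busy, Req, Release, Idle}

States satisfying busy ∧ ¬req: {Deny}.
States satisfying EF (busy ∧ ¬req): {Deny}.
States satisfying ¬EF (busy ∧ ¬req): {Busy, Req, Release, Idle}.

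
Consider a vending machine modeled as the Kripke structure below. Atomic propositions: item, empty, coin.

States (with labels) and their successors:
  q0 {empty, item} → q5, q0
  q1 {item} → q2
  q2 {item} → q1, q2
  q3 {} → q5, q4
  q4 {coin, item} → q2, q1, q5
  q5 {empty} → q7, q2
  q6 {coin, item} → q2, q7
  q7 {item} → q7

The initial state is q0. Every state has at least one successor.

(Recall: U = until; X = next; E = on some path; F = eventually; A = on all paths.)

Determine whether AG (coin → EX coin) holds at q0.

States satisfying coin → EX coin: {q0, q1, q2, q3, q5, q7}.
States satisfying AG (coin → EX coin): {q0, q1, q2, q5, q7}.
Every state reachable from q0 satisfies coin → EX coin.
q0 ∈ Sat(AG (coin → EX coin)).

Yes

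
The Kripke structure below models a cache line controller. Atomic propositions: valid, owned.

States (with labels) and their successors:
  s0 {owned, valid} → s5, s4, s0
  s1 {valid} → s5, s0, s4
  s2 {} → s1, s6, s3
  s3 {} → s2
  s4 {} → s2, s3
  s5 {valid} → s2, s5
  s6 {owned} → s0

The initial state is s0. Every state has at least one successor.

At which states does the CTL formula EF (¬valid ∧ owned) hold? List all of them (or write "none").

{s0, s1, s2, s3, s4, s5, s6}

States satisfying ¬valid ∧ owned: {s6}.
States satisfying EF (¬valid ∧ owned): {s0, s1, s2, s3, s4, s5, s6}.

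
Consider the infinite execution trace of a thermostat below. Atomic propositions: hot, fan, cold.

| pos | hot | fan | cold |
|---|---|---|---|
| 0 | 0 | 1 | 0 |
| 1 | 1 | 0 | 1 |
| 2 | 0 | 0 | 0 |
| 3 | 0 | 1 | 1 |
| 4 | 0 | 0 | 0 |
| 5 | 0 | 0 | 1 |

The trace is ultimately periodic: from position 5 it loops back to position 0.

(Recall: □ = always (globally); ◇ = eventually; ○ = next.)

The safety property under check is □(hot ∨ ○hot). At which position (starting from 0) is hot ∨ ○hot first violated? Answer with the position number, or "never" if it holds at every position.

2

Check hot ∨ ○hot at each position in order: 0 ✓, 1 ✓.
At position 2 the labels are {} and the next position 3 has {cold, fan}, so hot ∨ ○hot is false there. This is the first violation.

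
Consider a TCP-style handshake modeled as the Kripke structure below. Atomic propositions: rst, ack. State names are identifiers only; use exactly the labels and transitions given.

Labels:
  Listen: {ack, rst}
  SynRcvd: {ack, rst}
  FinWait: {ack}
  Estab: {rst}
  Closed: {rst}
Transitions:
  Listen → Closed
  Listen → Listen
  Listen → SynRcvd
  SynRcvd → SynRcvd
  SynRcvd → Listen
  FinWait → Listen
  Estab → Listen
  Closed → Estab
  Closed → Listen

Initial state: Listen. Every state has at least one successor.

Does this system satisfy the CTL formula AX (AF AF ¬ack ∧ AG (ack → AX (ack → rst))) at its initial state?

States satisfying AF AF ¬ack ∧ AG (ack → AX (ack → rst)): {Estab, Closed}.
States satisfying AX (AF AF ¬ack ∧ AG (ack → AX (ack → rst))): ∅.
Listen ∉ Sat(AX (AF AF ¬ack ∧ AG (ack → AX (ack → rst)))).

Violated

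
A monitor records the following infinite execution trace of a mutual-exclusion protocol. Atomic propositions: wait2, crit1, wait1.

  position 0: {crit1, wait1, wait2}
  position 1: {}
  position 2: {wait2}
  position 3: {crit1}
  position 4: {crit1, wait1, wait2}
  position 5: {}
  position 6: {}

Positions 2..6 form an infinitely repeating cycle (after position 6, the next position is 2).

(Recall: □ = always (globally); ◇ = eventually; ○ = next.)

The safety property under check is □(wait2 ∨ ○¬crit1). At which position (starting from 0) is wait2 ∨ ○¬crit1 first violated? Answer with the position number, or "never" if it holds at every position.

Check wait2 ∨ ○¬crit1 at each position in order: 0 ✓, 1 ✓, 2 ✓.
At position 3 the labels are {crit1} and the next position 4 has {crit1, wait1, wait2}, so wait2 ∨ ○¬crit1 is false there. This is the first violation.

3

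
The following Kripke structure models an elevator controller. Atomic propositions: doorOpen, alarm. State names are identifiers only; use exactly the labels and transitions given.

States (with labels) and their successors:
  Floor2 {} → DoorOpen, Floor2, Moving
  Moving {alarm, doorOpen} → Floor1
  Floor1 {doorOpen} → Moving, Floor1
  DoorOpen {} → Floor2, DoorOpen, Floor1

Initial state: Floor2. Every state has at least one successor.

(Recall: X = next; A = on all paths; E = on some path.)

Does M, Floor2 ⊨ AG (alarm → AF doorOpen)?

States satisfying alarm → AF doorOpen: {Floor2, Moving, Floor1, DoorOpen}.
States satisfying AG (alarm → AF doorOpen): {Floor2, Moving, Floor1, DoorOpen}.
Every state reachable from Floor2 satisfies alarm → AF doorOpen.
Floor2 ∈ Sat(AG (alarm → AF doorOpen)).

Holds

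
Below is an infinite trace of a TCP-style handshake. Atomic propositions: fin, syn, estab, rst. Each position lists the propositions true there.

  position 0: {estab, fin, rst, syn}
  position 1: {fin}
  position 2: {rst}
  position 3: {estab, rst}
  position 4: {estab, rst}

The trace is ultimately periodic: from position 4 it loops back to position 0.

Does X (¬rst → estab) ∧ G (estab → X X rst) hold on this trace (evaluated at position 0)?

Does not hold

The position after 0 is 1; ¬rst → estab is false there.
estab → X X rst must hold at every position from 0 onward. It fails at position 4, so G (estab → X X rst) is false.
Positions where estab holds: 0, 3, 4.
Check X X rst at each: 0→ok, 3→ok, 4→fails.
At position 0: X (¬rst → estab) is false; G (estab → X X rst) is false; so X (¬rst → estab) ∧ G (estab → X X rst) is false.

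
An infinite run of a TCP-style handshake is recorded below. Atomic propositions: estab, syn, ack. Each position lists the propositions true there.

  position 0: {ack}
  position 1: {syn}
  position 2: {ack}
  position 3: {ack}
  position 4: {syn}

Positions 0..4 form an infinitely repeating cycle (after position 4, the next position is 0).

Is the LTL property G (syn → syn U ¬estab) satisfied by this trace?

Satisfied

syn → syn U ¬estab holds at every position 0..4, and those are all positions ever visited, so G (syn → syn U ¬estab) holds.
Positions where syn holds: 1, 4.
Check syn U ¬estab at each: 1→ok, 4→ok.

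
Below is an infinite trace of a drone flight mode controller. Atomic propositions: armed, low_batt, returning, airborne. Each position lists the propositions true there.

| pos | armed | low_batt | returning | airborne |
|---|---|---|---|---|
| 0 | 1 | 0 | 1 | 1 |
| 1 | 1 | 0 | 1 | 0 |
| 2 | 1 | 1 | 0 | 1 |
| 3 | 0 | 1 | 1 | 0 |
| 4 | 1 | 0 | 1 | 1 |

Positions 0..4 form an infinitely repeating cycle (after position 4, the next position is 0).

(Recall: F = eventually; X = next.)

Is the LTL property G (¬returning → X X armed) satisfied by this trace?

¬returning → X X armed holds at every position 0..4, and those are all positions ever visited, so G (¬returning → X X armed) holds.
Positions where ¬returning holds: 2.
Check X X armed at each: 2→ok.

Holds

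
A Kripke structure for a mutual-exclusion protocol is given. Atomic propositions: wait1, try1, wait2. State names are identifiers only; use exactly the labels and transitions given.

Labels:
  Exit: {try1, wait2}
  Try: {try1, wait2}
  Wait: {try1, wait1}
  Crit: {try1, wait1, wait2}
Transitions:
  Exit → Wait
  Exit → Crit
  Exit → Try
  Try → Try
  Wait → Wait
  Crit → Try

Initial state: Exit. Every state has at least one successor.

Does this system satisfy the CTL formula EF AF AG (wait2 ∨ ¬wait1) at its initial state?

States satisfying AF AG (wait2 ∨ ¬wait1): {Try, Crit}.
States satisfying EF AF AG (wait2 ∨ ¬wait1): {Exit, Try, Crit}.
Some path from Exit reaches a state where AF AG (wait2 ∨ ¬wait1) holds.
Exit ∈ Sat(EF AF AG (wait2 ∨ ¬wait1)).

Holds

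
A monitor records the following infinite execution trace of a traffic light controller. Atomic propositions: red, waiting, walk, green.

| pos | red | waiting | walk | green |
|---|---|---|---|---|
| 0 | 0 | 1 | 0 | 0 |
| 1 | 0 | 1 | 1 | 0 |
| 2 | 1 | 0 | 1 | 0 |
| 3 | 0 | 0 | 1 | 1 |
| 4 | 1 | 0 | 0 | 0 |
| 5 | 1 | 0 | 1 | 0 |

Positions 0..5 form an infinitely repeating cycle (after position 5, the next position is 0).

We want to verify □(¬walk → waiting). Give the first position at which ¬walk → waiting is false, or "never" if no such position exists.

4

Check ¬walk → waiting at each position in order: 0 ✓, 1 ✓, 2 ✓, 3 ✓.
At position 4 the labels are {red}, so ¬walk → waiting is false there. This is the first violation.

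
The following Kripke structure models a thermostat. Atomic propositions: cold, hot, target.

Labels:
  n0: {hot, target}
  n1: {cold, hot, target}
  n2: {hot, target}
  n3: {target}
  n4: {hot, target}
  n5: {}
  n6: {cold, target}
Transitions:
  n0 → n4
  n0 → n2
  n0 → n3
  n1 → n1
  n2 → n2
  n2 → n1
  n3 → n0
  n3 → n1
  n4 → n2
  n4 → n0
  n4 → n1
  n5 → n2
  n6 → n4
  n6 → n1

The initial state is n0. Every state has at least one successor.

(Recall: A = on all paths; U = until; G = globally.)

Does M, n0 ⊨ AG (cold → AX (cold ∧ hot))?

Satisfied

States satisfying cold → AX (cold ∧ hot): {n0, n1, n2, n3, n4, n5}.
States satisfying AG (cold → AX (cold ∧ hot)): {n0, n1, n2, n3, n4, n5}.
Every state reachable from n0 satisfies cold → AX (cold ∧ hot).
n0 ∈ Sat(AG (cold → AX (cold ∧ hot))).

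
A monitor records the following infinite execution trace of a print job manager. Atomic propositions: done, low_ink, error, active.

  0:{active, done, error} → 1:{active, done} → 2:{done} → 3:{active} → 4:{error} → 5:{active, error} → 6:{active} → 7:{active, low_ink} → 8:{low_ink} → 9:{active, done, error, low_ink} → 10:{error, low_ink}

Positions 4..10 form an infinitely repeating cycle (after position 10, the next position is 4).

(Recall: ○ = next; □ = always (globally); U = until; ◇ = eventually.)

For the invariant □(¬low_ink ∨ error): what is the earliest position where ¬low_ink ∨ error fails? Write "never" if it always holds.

7

Check ¬low_ink ∨ error at each position in order: 0 ✓, 1 ✓, 2 ✓, 3 ✓, 4 ✓, 5 ✓, 6 ✓.
At position 7 the labels are {active, low_ink}, so ¬low_ink ∨ error is false there. This is the first violation.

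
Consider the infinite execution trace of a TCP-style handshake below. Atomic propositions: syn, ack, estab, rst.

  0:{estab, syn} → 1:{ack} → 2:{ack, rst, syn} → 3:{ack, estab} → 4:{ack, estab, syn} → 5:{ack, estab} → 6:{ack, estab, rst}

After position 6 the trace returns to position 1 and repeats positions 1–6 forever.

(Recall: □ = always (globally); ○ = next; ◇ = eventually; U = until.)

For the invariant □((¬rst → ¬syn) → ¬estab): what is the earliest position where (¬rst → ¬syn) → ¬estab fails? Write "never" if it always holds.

3

Check (¬rst → ¬syn) → ¬estab at each position in order: 0 ✓, 1 ✓, 2 ✓.
At position 3 the labels are {ack, estab}, so (¬rst → ¬syn) → ¬estab is false there. This is the first violation.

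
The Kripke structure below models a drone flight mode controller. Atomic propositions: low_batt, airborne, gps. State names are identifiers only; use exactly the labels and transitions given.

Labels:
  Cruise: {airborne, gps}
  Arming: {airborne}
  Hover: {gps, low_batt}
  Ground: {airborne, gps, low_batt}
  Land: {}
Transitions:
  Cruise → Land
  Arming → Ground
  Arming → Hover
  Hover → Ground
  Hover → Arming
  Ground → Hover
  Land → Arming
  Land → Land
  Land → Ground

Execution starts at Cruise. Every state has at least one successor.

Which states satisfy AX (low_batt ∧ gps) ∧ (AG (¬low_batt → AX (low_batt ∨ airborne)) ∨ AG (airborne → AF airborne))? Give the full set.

{Arming, Ground}

States satisfying low_batt ∧ gps: {Hover, Ground}.
States satisfying AX (low_batt ∧ gps): {Arming, Ground}.
States satisfying ¬low_batt → AX (low_batt ∨ airborne): {Arming, Hover, Ground}.
States satisfying AG (¬low_batt → AX (low_batt ∨ airborne)): {Arming, Hover, Ground}.
States satisfying airborne → AF airborne: {Cruise, Arming, Hover, Ground, Land}.
States satisfying AG (airborne → AF airborne): {Cruise, Arming, Hover, Ground, Land}.
States satisfying AX (low_batt ∧ gps) ∧ (AG (¬low_batt → AX (low_batt ∨ airborne)) ∨ AG (airborne → AF airborne)): {Arming, Ground}.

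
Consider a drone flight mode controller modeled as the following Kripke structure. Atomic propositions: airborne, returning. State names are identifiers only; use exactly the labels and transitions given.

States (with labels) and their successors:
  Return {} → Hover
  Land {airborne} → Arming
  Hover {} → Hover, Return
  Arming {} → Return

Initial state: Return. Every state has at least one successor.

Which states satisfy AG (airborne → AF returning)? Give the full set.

{Return, Hover, Arming}

States satisfying airborne → AF returning: {Return, Hover, Arming}.
States satisfying AG (airborne → AF returning): {Return, Hover, Arming}.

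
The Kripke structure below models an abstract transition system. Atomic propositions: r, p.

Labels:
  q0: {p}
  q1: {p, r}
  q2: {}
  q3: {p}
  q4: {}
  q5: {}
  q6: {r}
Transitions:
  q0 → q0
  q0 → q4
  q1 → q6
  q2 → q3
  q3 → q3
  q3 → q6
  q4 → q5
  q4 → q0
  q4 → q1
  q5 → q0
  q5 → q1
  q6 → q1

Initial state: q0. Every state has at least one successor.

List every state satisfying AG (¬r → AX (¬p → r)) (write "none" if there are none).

{q1, q2, q3, q6}

States satisfying ¬r → AX (¬p → r): {q1, q2, q3, q5, q6}.
States satisfying AG (¬r → AX (¬p → r)): {q1, q2, q3, q6}.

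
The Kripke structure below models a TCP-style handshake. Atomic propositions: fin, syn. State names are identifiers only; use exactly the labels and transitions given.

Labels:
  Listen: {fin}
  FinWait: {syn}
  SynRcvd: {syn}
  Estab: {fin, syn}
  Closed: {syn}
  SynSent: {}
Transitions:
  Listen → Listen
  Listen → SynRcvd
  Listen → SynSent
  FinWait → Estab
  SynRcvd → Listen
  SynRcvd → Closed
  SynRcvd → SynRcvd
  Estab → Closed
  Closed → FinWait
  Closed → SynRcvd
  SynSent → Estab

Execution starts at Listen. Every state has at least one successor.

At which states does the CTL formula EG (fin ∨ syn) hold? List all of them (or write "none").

States satisfying fin ∨ syn: {Listen, FinWait, SynRcvd, Estab, Closed}.
States satisfying EG (fin ∨ syn): {Listen, FinWait, SynRcvd, Estab, Closed}.

{Listen, FinWait, SynRcvd, Estab, Closed}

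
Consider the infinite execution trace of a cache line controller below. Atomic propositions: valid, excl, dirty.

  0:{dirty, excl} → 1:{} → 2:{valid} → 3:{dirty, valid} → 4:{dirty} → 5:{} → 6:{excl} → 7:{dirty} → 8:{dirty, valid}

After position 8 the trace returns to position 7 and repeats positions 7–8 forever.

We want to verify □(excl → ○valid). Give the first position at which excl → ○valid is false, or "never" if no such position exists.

At position 0 the labels are {dirty, excl} and the next position 1 has {}, so excl → ○valid is false there. This is the first violation.

0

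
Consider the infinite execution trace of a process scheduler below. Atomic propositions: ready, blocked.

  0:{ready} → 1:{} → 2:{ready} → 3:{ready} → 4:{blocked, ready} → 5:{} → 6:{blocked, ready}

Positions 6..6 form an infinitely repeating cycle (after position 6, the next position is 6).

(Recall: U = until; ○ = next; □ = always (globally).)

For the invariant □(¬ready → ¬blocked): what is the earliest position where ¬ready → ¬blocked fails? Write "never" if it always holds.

¬ready → ¬blocked holds at every position 0..6, and those are all the positions the trace ever visits, so the invariant □(¬ready → ¬blocked) is never violated.

never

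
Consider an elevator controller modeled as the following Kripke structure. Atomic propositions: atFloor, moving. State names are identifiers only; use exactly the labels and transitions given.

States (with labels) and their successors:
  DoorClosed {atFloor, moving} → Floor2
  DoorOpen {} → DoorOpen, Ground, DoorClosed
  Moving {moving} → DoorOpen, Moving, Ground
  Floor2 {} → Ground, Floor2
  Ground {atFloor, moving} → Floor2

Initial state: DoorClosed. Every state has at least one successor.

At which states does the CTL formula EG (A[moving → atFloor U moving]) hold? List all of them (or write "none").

States satisfying A[moving → atFloor U moving]: {DoorClosed, Moving, Ground}.
States satisfying EG (A[moving → atFloor U moving]): {Moving}.

{Moving}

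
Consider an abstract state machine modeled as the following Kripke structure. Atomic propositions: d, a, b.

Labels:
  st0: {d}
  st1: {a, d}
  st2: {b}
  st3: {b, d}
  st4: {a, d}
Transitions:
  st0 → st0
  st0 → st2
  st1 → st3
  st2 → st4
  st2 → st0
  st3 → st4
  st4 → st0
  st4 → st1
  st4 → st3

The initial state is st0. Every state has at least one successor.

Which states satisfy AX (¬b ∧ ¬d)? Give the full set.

States satisfying ¬b ∧ ¬d: ∅.
States satisfying AX (¬b ∧ ¬d): ∅.

none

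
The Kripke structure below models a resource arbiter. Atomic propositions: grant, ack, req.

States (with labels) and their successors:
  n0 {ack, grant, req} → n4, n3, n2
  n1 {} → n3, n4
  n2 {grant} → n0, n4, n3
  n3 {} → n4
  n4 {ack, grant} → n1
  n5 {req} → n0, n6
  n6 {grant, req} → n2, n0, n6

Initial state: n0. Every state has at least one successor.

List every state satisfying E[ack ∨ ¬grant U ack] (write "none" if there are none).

{n0, n1, n3, n4, n5}

States satisfying ack ∨ ¬grant: {n0, n1, n3, n4, n5}.
States satisfying ack: {n0, n4}.
States satisfying E[ack ∨ ¬grant U ack]: {n0, n1, n3, n4, n5}.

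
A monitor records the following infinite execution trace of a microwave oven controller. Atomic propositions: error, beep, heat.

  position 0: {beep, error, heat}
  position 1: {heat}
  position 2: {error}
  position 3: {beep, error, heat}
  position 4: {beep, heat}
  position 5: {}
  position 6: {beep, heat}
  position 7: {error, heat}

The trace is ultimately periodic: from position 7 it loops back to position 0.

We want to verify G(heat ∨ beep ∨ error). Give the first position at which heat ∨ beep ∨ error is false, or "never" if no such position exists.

5

Check heat ∨ beep ∨ error at each position in order: 0 ✓, 1 ✓, 2 ✓, 3 ✓, 4 ✓.
At position 5 the labels are {}, so heat ∨ beep ∨ error is false there. This is the first violation.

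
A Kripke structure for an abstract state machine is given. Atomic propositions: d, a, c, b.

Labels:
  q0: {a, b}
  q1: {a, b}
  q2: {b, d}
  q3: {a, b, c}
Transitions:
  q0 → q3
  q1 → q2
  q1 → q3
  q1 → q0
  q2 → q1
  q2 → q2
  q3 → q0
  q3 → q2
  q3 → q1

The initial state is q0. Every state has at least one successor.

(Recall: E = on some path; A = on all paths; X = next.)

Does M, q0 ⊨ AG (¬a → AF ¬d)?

States satisfying ¬a → AF ¬d: {q0, q1, q3}.
States satisfying AG (¬a → AF ¬d): ∅.
q2 is reachable from q0 and violates ¬a → AF ¬d, so AG fails at q0.
q0 ∉ Sat(AG (¬a → AF ¬d)).

Does not hold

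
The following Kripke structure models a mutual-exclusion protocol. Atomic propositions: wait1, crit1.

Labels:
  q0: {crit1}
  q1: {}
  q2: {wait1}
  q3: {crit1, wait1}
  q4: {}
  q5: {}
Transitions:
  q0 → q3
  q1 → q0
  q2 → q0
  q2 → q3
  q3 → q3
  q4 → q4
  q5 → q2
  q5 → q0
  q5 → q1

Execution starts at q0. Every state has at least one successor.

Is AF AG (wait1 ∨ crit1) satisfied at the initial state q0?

Satisfied

States satisfying AG (wait1 ∨ crit1): {q0, q2, q3}.
States satisfying AF AG (wait1 ∨ crit1): {q0, q1, q2, q3, q5}.
q0 ∈ Sat(AF AG (wait1 ∨ crit1)).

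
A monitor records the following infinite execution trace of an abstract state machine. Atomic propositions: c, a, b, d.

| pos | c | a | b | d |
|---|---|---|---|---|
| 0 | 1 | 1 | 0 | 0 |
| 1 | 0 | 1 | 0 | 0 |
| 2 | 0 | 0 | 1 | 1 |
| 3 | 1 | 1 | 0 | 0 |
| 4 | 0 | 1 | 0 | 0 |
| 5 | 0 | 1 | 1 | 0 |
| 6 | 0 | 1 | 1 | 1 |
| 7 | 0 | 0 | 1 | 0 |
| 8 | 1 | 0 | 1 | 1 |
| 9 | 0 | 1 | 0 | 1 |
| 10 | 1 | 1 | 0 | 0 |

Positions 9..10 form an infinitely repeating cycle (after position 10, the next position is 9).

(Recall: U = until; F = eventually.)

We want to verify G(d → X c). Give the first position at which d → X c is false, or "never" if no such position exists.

6

Check d → X c at each position in order: 0 ✓, 1 ✓, 2 ✓, 3 ✓, 4 ✓, 5 ✓.
At position 6 the labels are {a, b, d} and the next position 7 has {b}, so d → X c is false there. This is the first violation.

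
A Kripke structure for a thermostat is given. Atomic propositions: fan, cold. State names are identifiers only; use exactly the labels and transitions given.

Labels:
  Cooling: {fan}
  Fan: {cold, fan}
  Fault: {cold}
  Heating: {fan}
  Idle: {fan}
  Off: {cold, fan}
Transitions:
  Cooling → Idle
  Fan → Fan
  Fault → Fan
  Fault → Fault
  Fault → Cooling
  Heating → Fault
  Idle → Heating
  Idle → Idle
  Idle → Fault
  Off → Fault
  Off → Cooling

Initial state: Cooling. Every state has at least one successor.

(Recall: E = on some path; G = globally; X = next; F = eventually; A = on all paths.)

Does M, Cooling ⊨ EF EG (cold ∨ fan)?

States satisfying EG (cold ∨ fan): {Cooling, Fan, Fault, Heating, Idle, Off}.
States satisfying EF EG (cold ∨ fan): {Cooling, Fan, Fault, Heating, Idle, Off}.
Some path from Cooling reaches a state where EG (cold ∨ fan) holds.
Cooling ∈ Sat(EF EG (cold ∨ fan)).

Yes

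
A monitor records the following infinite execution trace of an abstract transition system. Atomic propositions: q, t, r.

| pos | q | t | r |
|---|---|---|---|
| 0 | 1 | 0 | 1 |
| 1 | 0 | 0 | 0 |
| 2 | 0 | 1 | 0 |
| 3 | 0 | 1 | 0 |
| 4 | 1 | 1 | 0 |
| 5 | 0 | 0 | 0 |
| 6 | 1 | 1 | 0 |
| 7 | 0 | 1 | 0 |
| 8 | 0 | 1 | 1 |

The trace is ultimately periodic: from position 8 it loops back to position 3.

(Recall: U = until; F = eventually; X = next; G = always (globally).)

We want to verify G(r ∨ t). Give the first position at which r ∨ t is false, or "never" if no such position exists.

1

Check r ∨ t at each position in order: 0 ✓.
At position 1 the labels are {}, so r ∨ t is false there. This is the first violation.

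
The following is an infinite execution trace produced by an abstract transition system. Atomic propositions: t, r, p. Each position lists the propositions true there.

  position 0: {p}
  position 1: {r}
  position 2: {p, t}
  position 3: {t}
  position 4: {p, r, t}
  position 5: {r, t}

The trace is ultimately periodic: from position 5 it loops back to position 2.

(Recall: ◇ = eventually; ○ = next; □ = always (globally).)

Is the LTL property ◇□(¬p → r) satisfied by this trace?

Violated

□(¬p → r) is false at every position 0..5, so it never becomes true and ◇□(¬p → r) fails.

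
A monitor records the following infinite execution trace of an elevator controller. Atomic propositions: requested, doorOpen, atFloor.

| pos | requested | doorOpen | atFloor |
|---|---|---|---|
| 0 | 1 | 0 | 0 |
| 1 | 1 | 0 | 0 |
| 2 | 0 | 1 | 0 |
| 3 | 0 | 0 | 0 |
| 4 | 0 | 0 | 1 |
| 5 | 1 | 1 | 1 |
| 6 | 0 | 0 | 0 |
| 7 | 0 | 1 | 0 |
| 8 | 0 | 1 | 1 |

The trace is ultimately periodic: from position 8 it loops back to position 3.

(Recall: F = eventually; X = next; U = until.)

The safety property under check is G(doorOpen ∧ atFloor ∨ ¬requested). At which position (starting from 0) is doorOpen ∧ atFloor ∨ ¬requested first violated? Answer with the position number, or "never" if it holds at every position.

0

At position 0 the labels are {requested}, so doorOpen ∧ atFloor ∨ ¬requested is false there. This is the first violation.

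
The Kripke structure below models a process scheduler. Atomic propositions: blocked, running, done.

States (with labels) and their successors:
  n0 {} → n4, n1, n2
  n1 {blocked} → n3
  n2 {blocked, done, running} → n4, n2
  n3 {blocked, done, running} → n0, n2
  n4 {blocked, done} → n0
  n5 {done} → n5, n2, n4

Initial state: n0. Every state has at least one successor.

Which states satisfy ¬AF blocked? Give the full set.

States satisfying blocked: {n1, n2, n3, n4}.
States satisfying AF blocked: {n0, n1, n2, n3, n4}.
States satisfying ¬AF blocked: {n5}.

{n5}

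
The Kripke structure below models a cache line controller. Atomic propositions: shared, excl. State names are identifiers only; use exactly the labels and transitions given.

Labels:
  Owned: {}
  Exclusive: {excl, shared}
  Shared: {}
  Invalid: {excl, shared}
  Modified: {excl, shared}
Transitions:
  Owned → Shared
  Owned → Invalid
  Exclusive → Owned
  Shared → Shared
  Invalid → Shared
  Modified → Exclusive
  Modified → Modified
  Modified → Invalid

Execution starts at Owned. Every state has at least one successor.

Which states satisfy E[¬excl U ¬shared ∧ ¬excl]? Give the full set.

{Owned, Shared}

States satisfying ¬excl: {Owned, Shared}.
States satisfying ¬shared ∧ ¬excl: {Owned, Shared}.
States satisfying E[¬excl U ¬shared ∧ ¬excl]: {Owned, Shared}.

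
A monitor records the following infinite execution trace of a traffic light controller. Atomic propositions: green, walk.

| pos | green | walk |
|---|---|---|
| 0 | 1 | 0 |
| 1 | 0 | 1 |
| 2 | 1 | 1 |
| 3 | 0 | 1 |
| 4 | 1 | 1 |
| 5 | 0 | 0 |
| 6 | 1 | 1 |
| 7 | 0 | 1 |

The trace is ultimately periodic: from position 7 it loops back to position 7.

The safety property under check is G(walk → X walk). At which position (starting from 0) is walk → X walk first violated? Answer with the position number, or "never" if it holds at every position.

Check walk → X walk at each position in order: 0 ✓, 1 ✓, 2 ✓, 3 ✓.
At position 4 the labels are {green, walk} and the next position 5 has {}, so walk → X walk is false there. This is the first violation.

4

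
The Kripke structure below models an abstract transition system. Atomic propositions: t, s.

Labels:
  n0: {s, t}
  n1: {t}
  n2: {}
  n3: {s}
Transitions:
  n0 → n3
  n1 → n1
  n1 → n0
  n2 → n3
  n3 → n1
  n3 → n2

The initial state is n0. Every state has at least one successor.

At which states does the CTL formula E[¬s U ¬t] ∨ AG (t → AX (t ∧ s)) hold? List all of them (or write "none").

States satisfying ¬s: {n1, n2}.
States satisfying ¬t: {n2, n3}.
States satisfying E[¬s U ¬t]: {n2, n3}.
States satisfying t → AX (t ∧ s): {n2, n3}.
States satisfying AG (t → AX (t ∧ s)): ∅.
States satisfying E[¬s U ¬t] ∨ AG (t → AX (t ∧ s)): {n2, n3}.

{n2, n3}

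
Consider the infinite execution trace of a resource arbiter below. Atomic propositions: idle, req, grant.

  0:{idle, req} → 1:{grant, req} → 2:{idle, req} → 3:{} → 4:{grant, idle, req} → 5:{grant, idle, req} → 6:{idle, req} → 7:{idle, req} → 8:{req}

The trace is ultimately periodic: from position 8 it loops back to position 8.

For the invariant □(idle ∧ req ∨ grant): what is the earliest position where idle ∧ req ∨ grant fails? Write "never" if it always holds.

3

Check idle ∧ req ∨ grant at each position in order: 0 ✓, 1 ✓, 2 ✓.
At position 3 the labels are {}, so idle ∧ req ∨ grant is false there. This is the first violation.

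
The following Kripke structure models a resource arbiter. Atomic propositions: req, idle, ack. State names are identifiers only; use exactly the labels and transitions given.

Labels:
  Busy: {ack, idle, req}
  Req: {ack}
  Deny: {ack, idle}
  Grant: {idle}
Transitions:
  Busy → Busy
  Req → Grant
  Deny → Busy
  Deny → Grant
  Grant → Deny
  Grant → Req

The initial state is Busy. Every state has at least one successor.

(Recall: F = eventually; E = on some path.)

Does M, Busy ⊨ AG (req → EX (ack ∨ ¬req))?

States satisfying req → EX (ack ∨ ¬req): {Busy, Req, Deny, Grant}.
States satisfying AG (req → EX (ack ∨ ¬req)): {Busy, Req, Deny, Grant}.
Every state reachable from Busy satisfies req → EX (ack ∨ ¬req).
Busy ∈ Sat(AG (req → EX (ack ∨ ¬req))).

Yes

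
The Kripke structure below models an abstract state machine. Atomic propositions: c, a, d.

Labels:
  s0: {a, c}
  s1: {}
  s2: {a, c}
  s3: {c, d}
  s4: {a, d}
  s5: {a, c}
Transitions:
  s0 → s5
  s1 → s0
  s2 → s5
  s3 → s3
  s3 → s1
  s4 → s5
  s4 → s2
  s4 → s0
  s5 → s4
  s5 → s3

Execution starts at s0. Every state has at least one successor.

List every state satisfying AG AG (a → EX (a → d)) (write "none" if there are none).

none

States satisfying AG (a → EX (a → d)): ∅.
States satisfying AG AG (a → EX (a → d)): ∅.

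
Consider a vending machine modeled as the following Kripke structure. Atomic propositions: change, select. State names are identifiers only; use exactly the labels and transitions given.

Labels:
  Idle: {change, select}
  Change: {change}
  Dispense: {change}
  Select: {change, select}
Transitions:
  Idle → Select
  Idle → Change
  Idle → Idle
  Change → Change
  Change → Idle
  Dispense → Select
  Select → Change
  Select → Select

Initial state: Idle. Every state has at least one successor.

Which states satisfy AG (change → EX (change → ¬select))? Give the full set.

States satisfying change → EX (change → ¬select): {Idle, Change, Select}.
States satisfying AG (change → EX (change → ¬select)): {Idle, Change, Select}.

{Idle, Change, Select}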